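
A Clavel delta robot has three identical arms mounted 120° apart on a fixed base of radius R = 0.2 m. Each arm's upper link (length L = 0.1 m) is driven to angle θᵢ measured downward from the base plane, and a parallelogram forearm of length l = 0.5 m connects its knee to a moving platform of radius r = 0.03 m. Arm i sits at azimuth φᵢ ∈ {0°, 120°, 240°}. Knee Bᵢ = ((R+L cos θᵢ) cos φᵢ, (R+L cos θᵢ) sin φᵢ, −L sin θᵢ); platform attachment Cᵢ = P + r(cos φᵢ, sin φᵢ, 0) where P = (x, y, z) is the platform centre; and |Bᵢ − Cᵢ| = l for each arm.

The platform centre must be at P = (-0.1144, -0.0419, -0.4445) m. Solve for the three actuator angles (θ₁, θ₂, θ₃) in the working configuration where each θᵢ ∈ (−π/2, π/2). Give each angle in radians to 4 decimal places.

θ₁ = 0.9602, θ₂ = 0.2619, θ₃ = -0.1740

φ1=0.0° → target in arm frame (-0.1144, -0.0419)
  e−x'=0.2844;  (l²−L²−(e−x')²−y'²−z²)/2L = -0.2011
  θ1 = atan2(B,A) + arccos(C/0.5277) = 0.9602
arm 2 (φ=120.0°): x'=0.0209, y'=0.1200
  A=0.1491, B=-0.4445, C=(l²−L²−A²−y'²−z²)/(2L)=0.0289
  √(A²+B²)=0.4688;  θ2 = -1.2472+1.5090 ≈ 0.2619
rotate P by −φ3: (0.0935, -0.0781, -0.4445)
  e−x'=0.0765;  (l²−L²−(e−x')²−y'²−z²)/2L = 0.1523
  γ=atan2(-0.4445,0.0765)=-1.4003;  ψ=arccos(0.3377)=1.2263;  θ3=γ+ψ≈-0.1740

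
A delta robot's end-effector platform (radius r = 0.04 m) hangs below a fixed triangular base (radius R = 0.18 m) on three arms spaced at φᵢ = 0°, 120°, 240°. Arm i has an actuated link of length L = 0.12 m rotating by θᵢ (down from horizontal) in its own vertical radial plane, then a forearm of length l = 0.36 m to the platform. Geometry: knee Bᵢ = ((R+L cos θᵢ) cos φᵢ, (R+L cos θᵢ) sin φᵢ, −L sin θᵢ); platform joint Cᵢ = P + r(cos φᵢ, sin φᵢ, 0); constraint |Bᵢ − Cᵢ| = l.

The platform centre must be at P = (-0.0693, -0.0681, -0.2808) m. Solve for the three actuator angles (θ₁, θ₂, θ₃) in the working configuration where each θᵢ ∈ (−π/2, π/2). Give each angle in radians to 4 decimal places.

φ1=0.0° → target in arm frame (-0.0693, -0.0681)
  A=0.2093, B=-0.2808, C=(l²−L²−A²−y'²−z²)/(2L)=-0.0504
  γ=atan2(-0.2808,0.2093)=-0.9303;  ψ=arccos(-0.1439)=1.7152;  θ1=γ+ψ≈0.7849
arm 2 (φ=120.0°): x'=-0.0243, y'=0.0941
  A cos θ + B sin θ = C:  0.1643·cos θ + -0.2808·sin θ = 0.0021
  θ2 = atan2(B,A) + arccos(C/0.3253) = 0.5231
φ3=240.0° → target in arm frame (0.0936, -0.0260)
  e−x'=0.0464;  (l²−L²−(e−x')²−y'²−z²)/2L = 0.1397
  γ=atan2(-0.2808,0.0464)=-1.4071;  ψ=arccos(0.4908)=1.0577;  θ3=γ+ψ≈-0.3494

θ₁ = 0.7849, θ₂ = 0.5231, θ₃ = -0.3494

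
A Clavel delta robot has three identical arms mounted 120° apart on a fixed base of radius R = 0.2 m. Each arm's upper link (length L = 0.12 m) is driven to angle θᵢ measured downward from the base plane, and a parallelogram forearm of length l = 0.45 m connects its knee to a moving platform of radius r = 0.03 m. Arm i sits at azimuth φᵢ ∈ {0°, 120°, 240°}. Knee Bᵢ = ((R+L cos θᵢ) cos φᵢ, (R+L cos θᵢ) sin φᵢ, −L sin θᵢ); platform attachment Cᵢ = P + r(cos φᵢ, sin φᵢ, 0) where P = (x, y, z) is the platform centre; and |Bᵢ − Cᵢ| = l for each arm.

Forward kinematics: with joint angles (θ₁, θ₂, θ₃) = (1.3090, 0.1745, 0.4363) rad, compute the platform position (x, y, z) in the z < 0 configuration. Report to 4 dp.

O1 = (0.2011·cos0.0°, 0.2011·sin0.0°, -0.1159) = (0.2011, 0.0000, -0.1159)
arm 2 at φ=120.0°: ρ2 = 0.2882;  O2 = (-0.1441, 0.2496, -0.0208)
O3 = (0.2788·cos240.0°, 0.2788·sin240.0°, -0.0507) = (-0.1394, -0.2414, -0.0507)
eliminate P² terms by subtracting sphere 1 from 2 and 3
linear system: -0.6903x+0.4991y = 0.0296−0.1902z; -0.6809x+-0.4828y = 0.0264−0.1304z
det = 0.6731;  x = -0.0408+0.2331z,  y = 0.0029+-0.0586z
sphere 1 gives Az²+Bz+C=0 with A=1.0578, B=0.1187, C=-0.1305;  B²−4AC=0.5664;  roots -0.4119, 0.2996;  negative root z = -0.4119
x = -0.1368, y = 0.0270

(-0.1368, 0.0270, -0.4119)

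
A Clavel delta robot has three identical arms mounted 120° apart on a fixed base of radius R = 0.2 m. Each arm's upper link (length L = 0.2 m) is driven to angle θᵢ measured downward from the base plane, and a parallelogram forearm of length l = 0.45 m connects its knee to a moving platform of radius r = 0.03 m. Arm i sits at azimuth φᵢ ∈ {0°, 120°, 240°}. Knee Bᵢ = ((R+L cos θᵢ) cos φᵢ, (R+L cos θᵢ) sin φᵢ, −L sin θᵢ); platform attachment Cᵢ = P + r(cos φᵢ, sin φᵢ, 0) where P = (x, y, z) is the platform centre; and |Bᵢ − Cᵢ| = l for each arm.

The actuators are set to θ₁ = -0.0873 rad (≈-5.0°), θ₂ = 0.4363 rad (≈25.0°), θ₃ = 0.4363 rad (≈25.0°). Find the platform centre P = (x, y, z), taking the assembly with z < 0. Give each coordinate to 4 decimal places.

(0.0643, 0.0000, -0.3135)

arm 1 at φ=0.0°: (R−r)+L cos θ1 = 0.3692;  centre 1 = (0.3692, 0.0000, 0.0174)
φ2=120.0°: virtual centre (-0.1756, 0.3042, -0.0845), radius l
arm 3 at φ=240.0°: (R−r)+L cos θ3 = 0.3513;  centre 3 = (-0.1756, -0.3042, -0.0845)
|centre ₂|²−|centre ₁|² = -0.0061;  |centre ₃|²−|centre ₁|² = -0.0061
[-1.0897 0.6084 -0.2039]·P = -0.0061;  [-1.0897 -0.6084 -0.2039]·P = -0.0061
det = 1.3260;  x = 0.0056+-0.1871z,  y = 0.0000+0.0000z
quadratic in z: (1.0350)z²+(0.1012)z+(-0.0700)=0, √Δ=0.5476 → z ∈ {-0.3135, 0.2157}; z = -0.3135 (taking z<0)
x = 0.0643, y = 0.0000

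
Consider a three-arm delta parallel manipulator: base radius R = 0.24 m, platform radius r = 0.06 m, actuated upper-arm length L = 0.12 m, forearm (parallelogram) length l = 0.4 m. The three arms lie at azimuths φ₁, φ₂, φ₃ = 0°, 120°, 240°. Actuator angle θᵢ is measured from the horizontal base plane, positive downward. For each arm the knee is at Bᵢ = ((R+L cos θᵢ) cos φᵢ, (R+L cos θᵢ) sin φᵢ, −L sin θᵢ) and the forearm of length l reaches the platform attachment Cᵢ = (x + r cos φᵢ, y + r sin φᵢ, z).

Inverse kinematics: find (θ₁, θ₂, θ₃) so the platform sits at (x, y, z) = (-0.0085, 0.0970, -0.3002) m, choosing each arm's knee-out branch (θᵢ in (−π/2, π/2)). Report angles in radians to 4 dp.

arm 1 (φ=0.0°): x'=-0.0085, y'=0.0970
  e−x'=0.1885;  (l²−L²−(e−x')²−y'²−z²)/2L = 0.0439
  γ=atan2(-0.3002,0.1885)=-1.0101;  ψ=arccos(0.1239)=1.4466;  θ1=γ+ψ≈0.4365
φ2=120.0° → target in arm frame (0.0883, -0.0411)
  A=0.0917, B=-0.3002, C=(l²−L²−A²−y'²−z²)/(2L)=0.1890
  γ=atan2(-0.3002,0.0917)=-1.2742;  ψ=arccos(0.6022)=0.9245;  θ2=γ+ψ≈-0.3497
arm 3 (φ=240.0°): x'=-0.0798, y'=-0.0559
  A=0.2598, B=-0.3002, C=(l²−L²−A²−y'²−z²)/(2L)=-0.0630
  θ3 = atan2(B,A) + arccos(C/0.3970) = 0.8726

θ₁ = 0.4365, θ₂ = -0.3497, θ₃ = 0.8726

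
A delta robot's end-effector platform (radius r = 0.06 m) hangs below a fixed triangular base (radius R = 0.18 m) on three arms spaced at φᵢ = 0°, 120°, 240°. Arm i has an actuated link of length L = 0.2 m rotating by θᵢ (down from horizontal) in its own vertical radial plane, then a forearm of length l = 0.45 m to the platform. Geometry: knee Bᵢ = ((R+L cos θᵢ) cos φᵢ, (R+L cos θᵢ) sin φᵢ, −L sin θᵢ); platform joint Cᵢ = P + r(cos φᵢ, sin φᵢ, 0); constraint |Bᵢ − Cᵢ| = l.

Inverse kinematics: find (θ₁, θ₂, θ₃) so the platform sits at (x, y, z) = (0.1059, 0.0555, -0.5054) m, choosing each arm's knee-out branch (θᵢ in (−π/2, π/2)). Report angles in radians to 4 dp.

φ1=0.0° → target in arm frame (0.1059, 0.0555)
  e−x'=0.0141;  (l²−L²−(e−x')²−y'²−z²)/2L = -0.2405
  γ=atan2(-0.5054,0.0141)=-1.5429;  ψ=arccos(-0.4757)=2.0666;  θ1=γ+ψ≈0.5237
φ2=120.0° → target in arm frame (-0.0049, -0.1195)
  A cos θ + B sin θ = C:  0.1249·cos θ + -0.5054·sin θ = -0.3070
  γ=atan2(-0.5054,0.1249)=-1.3285;  ψ=arccos(-0.5897)=2.2015;  θ2=γ+ψ≈0.8729
arm 3 (φ=240.0°): x'=-0.1010, y'=0.0640
  A=0.2210, B=-0.5054, C=(l²−L²−A²−y'²−z²)/(2L)=-0.3647
  √(A²+B²)=0.5516;  θ3 = -1.1585+2.2931 ≈ 1.1345

θ₁ = 0.5237, θ₂ = 0.8729, θ₃ = 1.1345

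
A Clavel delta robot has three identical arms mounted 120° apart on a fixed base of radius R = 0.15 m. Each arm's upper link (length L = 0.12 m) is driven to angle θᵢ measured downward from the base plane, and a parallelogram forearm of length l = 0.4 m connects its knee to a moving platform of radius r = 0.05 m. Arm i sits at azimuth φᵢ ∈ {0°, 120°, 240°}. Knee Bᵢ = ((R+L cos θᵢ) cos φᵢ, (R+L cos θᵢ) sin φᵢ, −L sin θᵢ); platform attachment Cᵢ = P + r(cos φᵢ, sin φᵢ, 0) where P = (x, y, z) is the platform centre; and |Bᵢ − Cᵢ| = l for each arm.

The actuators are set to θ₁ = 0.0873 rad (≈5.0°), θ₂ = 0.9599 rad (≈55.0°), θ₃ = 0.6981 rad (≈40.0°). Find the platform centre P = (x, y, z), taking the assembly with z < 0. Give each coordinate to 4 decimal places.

arm 1 at φ=0.0°: e+L cos θ1 = 0.2195;  O1 = (0.2195, 0.0000, -0.0105)
φ2=120.0°: virtual centre (-0.0844, 0.1462, -0.0983), radius l
arm 3 at φ=240.0°: e+L cos θ3 = 0.1919;  O3 = (-0.0960, -0.1662, -0.0771)
|O₂|²−|O₁|² = -0.0101;  |O₃|²−|O₁|² = -0.0055
[-0.6079 0.2924 -0.1757]·P = -0.0101;  [-0.6310 -0.3324 -0.1333]·P = -0.0055
Cramer: x(z) = 0.0129-0.2519z;  y(z) = -0.0079+0.0771z
into |P−O₁|² = l²: 1.0694z² + 0.1238z + -0.1171 = 0;  Δ = 0.5163;  z = -0.3939 or 0.2781 → z<0 root = -0.3939
x = 0.1121, y = -0.0382

(0.1121, -0.0382, -0.3939)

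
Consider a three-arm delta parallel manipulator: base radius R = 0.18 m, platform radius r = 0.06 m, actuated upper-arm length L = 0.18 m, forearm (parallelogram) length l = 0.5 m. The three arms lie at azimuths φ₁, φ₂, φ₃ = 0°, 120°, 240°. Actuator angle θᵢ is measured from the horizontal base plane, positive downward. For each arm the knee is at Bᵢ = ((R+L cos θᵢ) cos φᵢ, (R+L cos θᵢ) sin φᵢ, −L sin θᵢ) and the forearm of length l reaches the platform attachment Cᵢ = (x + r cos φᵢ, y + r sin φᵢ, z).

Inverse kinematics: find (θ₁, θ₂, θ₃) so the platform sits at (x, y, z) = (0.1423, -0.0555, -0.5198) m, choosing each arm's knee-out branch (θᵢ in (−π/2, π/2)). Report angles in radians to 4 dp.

θ₁ = 0.2617, θ₂ = 1.0468, θ₃ = 0.7852

arm 1 (φ=0.0°): x'=0.1423, y'=-0.0555
  e−x'=-0.0223;  (l²−L²−(e−x')²−y'²−z²)/2L = -0.1560
  γ=atan2(-0.5198,-0.0223)=-1.6137;  ψ=arccos(-0.2999)=1.8754;  θ1=γ+ψ≈0.2617
arm 2 (φ=120.0°): x'=-0.1192, y'=-0.0955
  A cos θ + B sin θ = C:  0.2392·cos θ + -0.5198·sin θ = -0.3304
  θ2 = atan2(B,A) + arccos(C/0.5722) = 1.0468
arm 3 (φ=240.0°): x'=-0.0231, y'=0.1510
  A cos θ + B sin θ = C:  0.1431·cos θ + -0.5198·sin θ = -0.2663
  θ3 = atan2(B,A) + arccos(C/0.5391) = 0.7852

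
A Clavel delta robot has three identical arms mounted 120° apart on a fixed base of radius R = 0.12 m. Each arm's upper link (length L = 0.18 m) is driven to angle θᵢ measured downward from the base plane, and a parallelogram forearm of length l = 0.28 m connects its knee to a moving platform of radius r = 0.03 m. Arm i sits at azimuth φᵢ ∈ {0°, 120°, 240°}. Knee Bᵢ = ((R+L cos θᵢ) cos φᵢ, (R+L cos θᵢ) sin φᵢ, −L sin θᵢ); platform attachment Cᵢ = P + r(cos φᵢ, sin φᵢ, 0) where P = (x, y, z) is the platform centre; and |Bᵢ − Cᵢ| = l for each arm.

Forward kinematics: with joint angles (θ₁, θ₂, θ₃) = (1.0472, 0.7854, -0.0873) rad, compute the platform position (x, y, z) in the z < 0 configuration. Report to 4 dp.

φ1=0.0°: virtual centre (0.1800, 0.0000, -0.1559), radius l
φ2=120.0°: virtual centre (-0.1086, 0.1882, -0.1273), radius l
φ3=240.0°: virtual centre (-0.1347, -0.2332, 0.0157), radius l
|centre ₂|²−|centre ₁|² = 0.0067;  |centre ₃|²−|centre ₁|² = 0.0161
linear system: -0.5773x+0.3763y = 0.0067−0.0572z; -0.6293x+-0.4665y = 0.0161−0.3432z
Cramer: x(z) = -0.0181+0.3079z;  y(z) = -0.0100+0.3203z
sphere 1 gives Az²+Bz+C=0 with A=1.1974, B=0.1834, C=-0.0147;  B²−4AC=0.1042;  roots -0.2114, 0.0582;  negative root z = -0.2114
x = -0.0832, y = -0.0777

(-0.0832, -0.0777, -0.2114)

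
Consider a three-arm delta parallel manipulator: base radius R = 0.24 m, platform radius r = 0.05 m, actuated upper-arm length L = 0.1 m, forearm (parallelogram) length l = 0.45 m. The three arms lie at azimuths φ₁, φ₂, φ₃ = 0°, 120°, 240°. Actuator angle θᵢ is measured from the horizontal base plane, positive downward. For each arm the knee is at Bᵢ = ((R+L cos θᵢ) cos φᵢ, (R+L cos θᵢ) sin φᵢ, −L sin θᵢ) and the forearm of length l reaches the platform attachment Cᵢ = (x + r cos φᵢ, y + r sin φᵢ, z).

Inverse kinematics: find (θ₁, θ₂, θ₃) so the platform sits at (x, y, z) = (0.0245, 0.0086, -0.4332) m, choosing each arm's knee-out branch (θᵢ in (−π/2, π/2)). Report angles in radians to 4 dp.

θ₁ = 0.6114, θ₂ = 0.7859, θ₃ = 0.8728

arm 1 (φ=0.0°): x'=0.0245, y'=0.0086
  A cos θ + B sin θ = C:  0.1655·cos θ + -0.4332·sin θ = -0.1131
  √(A²+B²)=0.4637;  θ1 = -1.2059+1.8172 ≈ 0.6114
rotate P by −φ2: (-0.0048, -0.0255, -0.4332)
  A cos θ + B sin θ = C:  0.1948·cos θ + -0.4332·sin θ = -0.1688
  γ=atan2(-0.4332,0.1948)=-1.1482;  ψ=arccos(-0.3554)=1.9341;  θ2=γ+ψ≈0.7859
φ3=240.0° → target in arm frame (-0.0197, 0.0169)
  e−x'=0.2097;  (l²−L²−(e−x')²−y'²−z²)/2L = -0.1971
  √(A²+B²)=0.4813;  θ3 = -1.1200+1.9928 ≈ 0.8728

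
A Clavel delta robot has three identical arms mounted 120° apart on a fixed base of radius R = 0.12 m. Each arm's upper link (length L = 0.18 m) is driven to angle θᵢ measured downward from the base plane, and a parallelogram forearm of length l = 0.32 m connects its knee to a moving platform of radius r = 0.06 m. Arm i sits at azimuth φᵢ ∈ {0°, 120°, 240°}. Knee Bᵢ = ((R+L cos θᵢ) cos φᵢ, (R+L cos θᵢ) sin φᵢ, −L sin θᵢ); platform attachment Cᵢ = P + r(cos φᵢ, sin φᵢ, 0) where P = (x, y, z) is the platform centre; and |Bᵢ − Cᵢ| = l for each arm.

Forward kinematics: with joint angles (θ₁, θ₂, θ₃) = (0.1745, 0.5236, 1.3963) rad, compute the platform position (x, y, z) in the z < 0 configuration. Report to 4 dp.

centre 1 = (0.2373·cos0.0°, 0.2373·sin0.0°, -0.0313) = (0.2373, 0.0000, -0.0313)
centre 2 = (0.2159·cos120.0°, 0.2159·sin120.0°, -0.0900) = (-0.1079, 0.1870, -0.0900)
φ3=240.0°: virtual centre (-0.0456, -0.0790, -0.1773), radius l
eliminate P² terms by subtracting sphere 1 from 2 and 3
plane₁₂: -0.6904x+0.3739y+-0.1175z = -0.0026
Cramer: x(z) = 0.0217-0.3984z;  y(z) = 0.0332-0.4214z
into |P−centre ₁|² = l²: 1.3364z² + 0.2063z + -0.0539 = 0;  Δ = 0.3304;  z = -0.2923 or 0.1379 → z<0 root = -0.2923
x = 0.1381, y = 0.1564

(0.1381, 0.1564, -0.2923)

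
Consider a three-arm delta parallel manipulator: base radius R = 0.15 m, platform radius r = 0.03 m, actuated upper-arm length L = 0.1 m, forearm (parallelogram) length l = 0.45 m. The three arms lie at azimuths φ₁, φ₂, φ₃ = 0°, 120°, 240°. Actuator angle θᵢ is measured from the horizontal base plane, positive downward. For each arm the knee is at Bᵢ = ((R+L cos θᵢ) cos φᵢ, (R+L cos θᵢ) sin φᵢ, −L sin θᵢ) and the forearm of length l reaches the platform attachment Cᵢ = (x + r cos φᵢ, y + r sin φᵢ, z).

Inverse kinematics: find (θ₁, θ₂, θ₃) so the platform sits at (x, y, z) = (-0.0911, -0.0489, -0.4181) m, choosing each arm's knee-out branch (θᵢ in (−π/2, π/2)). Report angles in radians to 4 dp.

arm 1 (φ=0.0°): x'=-0.0911, y'=-0.0489
  A=0.2111, B=-0.4181, C=(l²−L²−A²−y'²−z²)/(2L)=-0.1463
  θ1 = atan2(B,A) + arccos(C/0.4684) = 0.7853
φ2=120.0° → target in arm frame (0.0032, 0.1033)
  e−x'=0.1168;  (l²−L²−(e−x')²−y'²−z²)/2L = -0.0331
  √(A²+B²)=0.4341;  θ2 = -1.2984+1.6472 ≈ 0.3488
arm 3 (φ=240.0°): x'=0.0879, y'=-0.0544
  A=0.0321, B=-0.4181, C=(l²−L²−A²−y'²−z²)/(2L)=0.0685
  γ=atan2(-0.4181,0.0321)=-1.4942;  ψ=arccos(0.1633)=1.4067;  θ3=γ+ψ≈-0.0874

θ₁ = 0.7853, θ₂ = 0.3488, θ₃ = -0.0874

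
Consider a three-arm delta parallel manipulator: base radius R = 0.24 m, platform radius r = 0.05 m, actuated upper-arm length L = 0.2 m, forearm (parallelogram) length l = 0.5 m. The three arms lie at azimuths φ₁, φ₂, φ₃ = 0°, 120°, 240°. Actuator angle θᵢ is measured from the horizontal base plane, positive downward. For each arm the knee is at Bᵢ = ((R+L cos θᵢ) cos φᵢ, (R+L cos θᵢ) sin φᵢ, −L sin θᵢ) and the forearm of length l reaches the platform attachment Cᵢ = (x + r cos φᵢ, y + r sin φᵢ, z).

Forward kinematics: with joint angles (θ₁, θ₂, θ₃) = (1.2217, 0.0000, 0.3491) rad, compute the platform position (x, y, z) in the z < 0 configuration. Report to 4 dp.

(-0.1904, 0.0433, -0.4041)

φ1=0.0°: virtual centre (0.2584, 0.0000, -0.1879), radius l
S2 = (0.3900·cos120.0°, 0.3900·sin120.0°, 0.0000) = (-0.1950, 0.3377, 0.0000)
S3 = (0.3779·cos240.0°, 0.3779·sin240.0°, -0.0684) = (-0.1890, -0.3273, -0.0684)
subtract pairs → two planes through P
[-0.9068 0.6755 0.3759]·P = 0.0500;  [-0.8948 -0.6546 0.2391]·P = 0.0454
Cramer: x(z) = -0.0529+0.3402z;  y(z) = 0.0030-0.0998z
quadratic in z: (1.1257)z²+(0.1635)z+(-0.1177)=0, √Δ=0.7462 → z ∈ {-0.4041, 0.2589}; z = -0.4041 (taking z<0)
x = -0.1904, y = 0.0433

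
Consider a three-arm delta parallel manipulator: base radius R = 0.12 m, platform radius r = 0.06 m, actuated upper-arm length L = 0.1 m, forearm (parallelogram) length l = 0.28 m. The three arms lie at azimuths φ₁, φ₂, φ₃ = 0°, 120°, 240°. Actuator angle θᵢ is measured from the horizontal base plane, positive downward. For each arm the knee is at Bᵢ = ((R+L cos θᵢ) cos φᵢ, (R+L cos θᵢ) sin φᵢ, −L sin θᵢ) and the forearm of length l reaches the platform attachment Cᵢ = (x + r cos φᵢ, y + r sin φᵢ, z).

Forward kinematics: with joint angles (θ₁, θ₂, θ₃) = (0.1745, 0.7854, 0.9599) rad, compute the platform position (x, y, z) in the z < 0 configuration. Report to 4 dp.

O1 = (0.1585·cos0.0°, 0.1585·sin0.0°, -0.0174) = (0.1585, 0.0000, -0.0174)
O2 = (0.1307·cos120.0°, 0.1307·sin120.0°, -0.0707) = (-0.0654, 0.1132, -0.0707)
arm 3 at φ=240.0°: (R−r)+L cos θ3 = 0.1174;  O3 = (-0.0587, -0.1016, -0.0819)
subtract pairs → two planes through P
linear system: -0.4477x+0.2264y = -0.0033−-0.1067z; -0.4343x+-0.2033y = -0.0049−-0.1291z
det = 0.1893;  x = 0.0095+-0.2689z,  y = 0.0040+-0.0605z
quadratic in z: (1.0760)z²+(0.1144)z+(-0.0559)=0, √Δ=0.5036 → z ∈ {-0.2872, 0.1809}; z = -0.2872 (taking z<0)
x = 0.0867, y = 0.0214

(0.0867, 0.0214, -0.2872)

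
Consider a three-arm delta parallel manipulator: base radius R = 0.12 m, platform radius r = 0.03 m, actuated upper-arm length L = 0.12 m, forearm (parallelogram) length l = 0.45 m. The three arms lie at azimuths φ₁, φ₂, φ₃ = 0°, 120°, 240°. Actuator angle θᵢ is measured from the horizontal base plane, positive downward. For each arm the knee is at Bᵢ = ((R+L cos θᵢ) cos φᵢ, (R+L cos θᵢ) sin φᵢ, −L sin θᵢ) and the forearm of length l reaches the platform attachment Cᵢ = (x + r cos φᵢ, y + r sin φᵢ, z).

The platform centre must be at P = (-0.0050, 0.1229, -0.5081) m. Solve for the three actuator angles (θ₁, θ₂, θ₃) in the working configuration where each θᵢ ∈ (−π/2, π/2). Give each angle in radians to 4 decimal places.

θ₁ = 1.0471, θ₂ = 0.6111, θ₃ = 1.3962

arm 1 (φ=0.0°): x'=-0.0050, y'=0.1229
  e−x'=0.0950;  (l²−L²−(e−x')²−y'²−z²)/2L = -0.3925
  γ=atan2(-0.5081,0.0950)=-1.3860;  ψ=arccos(-0.7593)=2.4330;  θ1=γ+ψ≈1.0471
φ2=120.0° → target in arm frame (0.1089, -0.0571)
  e−x'=-0.0189;  (l²−L²−(e−x')²−y'²−z²)/2L = -0.3070
  √(A²+B²)=0.5085;  θ2 = -1.6080+2.2191 ≈ 0.6111
φ3=240.0° → target in arm frame (-0.1039, -0.0658)
  A cos θ + B sin θ = C:  0.1939·cos θ + -0.5081·sin θ = -0.4667
  γ=atan2(-0.5081,0.1939)=-1.2062;  ψ=arccos(-0.8581)=2.6024;  θ3=γ+ψ≈1.3962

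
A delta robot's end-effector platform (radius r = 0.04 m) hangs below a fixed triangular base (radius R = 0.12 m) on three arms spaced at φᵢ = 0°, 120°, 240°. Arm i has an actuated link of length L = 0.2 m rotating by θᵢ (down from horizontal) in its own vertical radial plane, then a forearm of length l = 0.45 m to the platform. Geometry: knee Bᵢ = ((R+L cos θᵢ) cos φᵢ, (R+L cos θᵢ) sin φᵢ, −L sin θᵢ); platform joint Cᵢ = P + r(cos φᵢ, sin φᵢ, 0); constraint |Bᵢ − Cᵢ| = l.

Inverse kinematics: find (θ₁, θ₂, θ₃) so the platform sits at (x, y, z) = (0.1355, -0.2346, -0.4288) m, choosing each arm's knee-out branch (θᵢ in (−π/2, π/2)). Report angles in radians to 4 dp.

θ₁ = 0.3488, θ₂ = 1.3961, θ₃ = 0.3491

arm 1 (φ=0.0°): x'=0.1355, y'=-0.2346
  A=-0.0555, B=-0.4288, C=(l²−L²−A²−y'²−z²)/(2L)=-0.1987
  √(A²+B²)=0.4324;  θ1 = -1.6995+2.0483 ≈ 0.3488
arm 2 (φ=120.0°): x'=-0.2709, y'=0.0000
  A cos θ + B sin θ = C:  0.3509·cos θ + -0.4288·sin θ = -0.3613
  √(A²+B²)=0.5541;  θ2 = -0.8850+2.2811 ≈ 1.3961
rotate P by −φ3: (0.1354, 0.2346, -0.4288)
  A=-0.0554, B=-0.4288, C=(l²−L²−A²−y'²−z²)/(2L)=-0.1987
  γ=atan2(-0.4288,-0.0554)=-1.6993;  ψ=arccos(-0.4597)=2.0484;  θ3=γ+ψ≈0.3491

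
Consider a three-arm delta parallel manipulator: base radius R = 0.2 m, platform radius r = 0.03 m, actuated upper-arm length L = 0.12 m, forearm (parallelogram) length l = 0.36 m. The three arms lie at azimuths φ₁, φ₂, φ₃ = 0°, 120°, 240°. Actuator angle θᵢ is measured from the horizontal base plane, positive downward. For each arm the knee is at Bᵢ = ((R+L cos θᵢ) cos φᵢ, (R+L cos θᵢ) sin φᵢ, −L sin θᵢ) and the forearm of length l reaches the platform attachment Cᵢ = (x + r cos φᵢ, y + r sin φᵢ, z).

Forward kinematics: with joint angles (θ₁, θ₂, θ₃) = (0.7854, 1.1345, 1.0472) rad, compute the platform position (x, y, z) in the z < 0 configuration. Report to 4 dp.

(0.0354, -0.0091, -0.3701)

O1 = (0.2549·cos0.0°, 0.2549·sin0.0°, -0.0849) = (0.2549, 0.0000, -0.0849)
O2 = (0.2207·cos120.0°, 0.2207·sin120.0°, -0.1088) = (-0.1104, 0.1911, -0.1088)
O3 = (0.2300·cos240.0°, 0.2300·sin240.0°, -0.1039) = (-0.1150, -0.1992, -0.1039)
subtract pairs → two planes through P
linear system: -0.7304x+0.3823y = -0.0116−-0.0478z; -0.7397x+-0.3984y = -0.0084−-0.0381z
det = 0.5738;  x = 0.0137+-0.0586z,  y = -0.0042+0.0131z
into |P−O₁|² = l²: 1.0036z² + 0.1979z + -0.0642 = 0;  Δ = 0.2970;  z = -0.3701 or 0.1729 → z<0 root = -0.3701
x = 0.0354, y = -0.0091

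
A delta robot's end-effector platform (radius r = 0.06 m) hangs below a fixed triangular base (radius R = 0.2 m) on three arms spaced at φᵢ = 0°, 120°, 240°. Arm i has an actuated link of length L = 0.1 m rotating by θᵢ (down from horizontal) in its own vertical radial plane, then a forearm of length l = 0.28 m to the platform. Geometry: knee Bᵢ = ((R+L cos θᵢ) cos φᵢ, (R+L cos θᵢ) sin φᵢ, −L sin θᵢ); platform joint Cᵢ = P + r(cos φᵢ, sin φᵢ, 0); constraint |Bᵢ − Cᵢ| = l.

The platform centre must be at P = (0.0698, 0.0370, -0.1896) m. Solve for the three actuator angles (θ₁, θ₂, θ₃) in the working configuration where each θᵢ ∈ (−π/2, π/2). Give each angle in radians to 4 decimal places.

θ₁ = -0.3488, θ₂ = 0.5230, θ₃ = 1.0470

arm 1 (φ=0.0°): x'=0.0698, y'=0.0370
  e−x'=0.0702;  (l²−L²−(e−x')²−y'²−z²)/2L = 0.1308
  θ1 = atan2(B,A) + arccos(C/0.2022) = -0.3488
rotate P by −φ2: (-0.0029, -0.0789, -0.1896)
  e−x'=0.1429;  (l²−L²−(e−x')²−y'²−z²)/2L = 0.0291
  √(A²+B²)=0.2374;  θ2 = -0.9251+1.4481 ≈ 0.5230
rotate P by −φ3: (-0.0669, 0.0419, -0.1896)
  e−x'=0.2069;  (l²−L²−(e−x')²−y'²−z²)/2L = -0.0607
  √(A²+B²)=0.2807;  θ3 = -0.7417+1.7887 ≈ 1.0470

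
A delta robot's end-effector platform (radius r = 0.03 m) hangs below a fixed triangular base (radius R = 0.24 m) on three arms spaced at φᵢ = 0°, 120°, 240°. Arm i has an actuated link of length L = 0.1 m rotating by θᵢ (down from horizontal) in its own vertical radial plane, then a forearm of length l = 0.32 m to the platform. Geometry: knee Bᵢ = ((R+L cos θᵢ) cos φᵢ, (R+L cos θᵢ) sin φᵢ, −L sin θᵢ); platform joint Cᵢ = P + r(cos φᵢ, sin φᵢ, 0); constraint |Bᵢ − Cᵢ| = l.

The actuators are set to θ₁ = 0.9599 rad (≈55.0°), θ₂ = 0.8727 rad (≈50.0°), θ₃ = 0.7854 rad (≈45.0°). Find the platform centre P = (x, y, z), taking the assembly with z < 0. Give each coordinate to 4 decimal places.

(-0.0101, -0.0057, -0.2412)

φ1=0.0°: virtual centre (0.2674, 0.0000, -0.0819), radius l
S2 = (0.2743·cos120.0°, 0.2743·sin120.0°, -0.0766) = (-0.1371, 0.2375, -0.0766)
φ3=240.0°: virtual centre (-0.1404, -0.2431, -0.0707), radius l
|S₂|²−|S₁|² = 0.0029;  |S₃|²−|S₁|² = 0.0056
plane₁₂: -0.8090x+0.4751y+0.0106z = 0.0029
Cramer: x(z) = -0.0052+0.0202z;  y(z) = -0.0028+0.0121z
into |P−S₁|² = l²: 1.0006z² + 0.1527z + -0.0214 = 0;  Δ = 0.1089;  z = -0.2412 or 0.0886 → z<0 root = -0.2412
x = -0.0101, y = -0.0057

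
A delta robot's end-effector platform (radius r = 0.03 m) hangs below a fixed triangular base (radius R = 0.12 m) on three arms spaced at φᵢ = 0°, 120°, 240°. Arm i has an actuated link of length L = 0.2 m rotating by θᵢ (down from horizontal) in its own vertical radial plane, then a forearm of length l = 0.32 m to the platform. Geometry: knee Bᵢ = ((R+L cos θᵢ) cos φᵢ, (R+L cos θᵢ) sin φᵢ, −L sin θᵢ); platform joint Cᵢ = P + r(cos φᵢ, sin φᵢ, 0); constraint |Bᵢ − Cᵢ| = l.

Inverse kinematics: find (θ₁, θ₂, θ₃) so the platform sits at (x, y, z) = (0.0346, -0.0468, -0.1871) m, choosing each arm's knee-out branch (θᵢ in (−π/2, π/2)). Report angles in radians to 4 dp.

rotate P by −φ1: (0.0346, -0.0468, -0.1871)
  e−x'=0.0554;  (l²−L²−(e−x')²−y'²−z²)/2L = 0.0553
  θ1 = atan2(B,A) + arccos(C/0.1951) = 0.0003
φ2=120.0° → target in arm frame (-0.0578, -0.0066)
  A=0.1478, B=-0.1871, C=(l²−L²−A²−y'²−z²)/(2L)=0.0137
  θ2 = atan2(B,A) + arccos(C/0.2385) = 0.6110
φ3=240.0° → target in arm frame (0.0232, 0.0534)
  e−x'=0.0668;  (l²−L²−(e−x')²−y'²−z²)/2L = 0.0502
  γ=atan2(-0.1871,0.0668)=-1.2280;  ψ=arccos(0.2528)=1.3152;  θ3=γ+ψ≈0.0872

θ₁ = 0.0003, θ₂ = 0.6110, θ₃ = 0.0872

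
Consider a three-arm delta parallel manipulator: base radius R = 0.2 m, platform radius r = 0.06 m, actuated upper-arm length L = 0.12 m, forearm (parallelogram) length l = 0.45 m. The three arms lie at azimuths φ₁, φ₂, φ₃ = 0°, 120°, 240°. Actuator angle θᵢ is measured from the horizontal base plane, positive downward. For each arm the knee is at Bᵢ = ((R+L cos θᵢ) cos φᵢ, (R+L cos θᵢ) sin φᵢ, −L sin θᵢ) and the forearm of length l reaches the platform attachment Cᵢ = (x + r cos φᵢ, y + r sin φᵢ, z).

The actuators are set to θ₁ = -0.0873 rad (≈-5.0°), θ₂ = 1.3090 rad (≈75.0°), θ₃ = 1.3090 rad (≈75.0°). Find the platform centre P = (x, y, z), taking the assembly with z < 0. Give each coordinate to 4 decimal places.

arm 1 at φ=0.0°: (R−r)+L cos θ1 = 0.2595;  S1 = (0.2595, 0.0000, 0.0105)
φ2=120.0°: virtual centre (-0.0855, 0.1481, -0.1159), radius l
φ3=240.0°: virtual centre (-0.0855, -0.1481, -0.1159), radius l
|S₂|²−|S₁|² = -0.0248;  |S₃|²−|S₁|² = -0.0248
[-0.6901 0.2963 -0.2527]·P = -0.0248;  [-0.6901 -0.2963 -0.2527]·P = -0.0248
Cramer: x(z) = 0.0359-0.3662z;  y(z) = 0.0000+0.0000z
sphere 1 gives Az²+Bz+C=0 with A=1.1341, B=0.1429, C=-0.1524;  B²−4AC=0.7117;  roots -0.4349, 0.3089;  negative root z = -0.4349
x = 0.1952, y = 0.0000

(0.1952, 0.0000, -0.4349)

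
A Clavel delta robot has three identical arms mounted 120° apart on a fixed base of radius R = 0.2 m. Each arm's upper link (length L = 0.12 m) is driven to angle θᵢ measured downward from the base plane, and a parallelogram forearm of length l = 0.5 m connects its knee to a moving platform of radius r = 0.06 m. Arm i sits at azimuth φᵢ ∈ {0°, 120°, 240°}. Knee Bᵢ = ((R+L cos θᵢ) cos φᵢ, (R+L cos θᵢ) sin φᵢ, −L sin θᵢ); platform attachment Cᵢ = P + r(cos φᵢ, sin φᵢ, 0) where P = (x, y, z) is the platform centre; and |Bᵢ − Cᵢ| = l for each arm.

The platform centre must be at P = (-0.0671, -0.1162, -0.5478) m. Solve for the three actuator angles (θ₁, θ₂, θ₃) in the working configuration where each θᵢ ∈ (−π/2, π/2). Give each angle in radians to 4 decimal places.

θ₁ = 1.3967, θ₂ = 1.3967, θ₃ = 0.5235

rotate P by −φ1: (-0.0671, -0.1162, -0.5478)
  A=0.2071, B=-0.5478, C=(l²−L²−A²−y'²−z²)/(2L)=-0.5037
  √(A²+B²)=0.5856;  θ1 = -1.2093+2.6061 ≈ 1.3967
φ2=120.0° → target in arm frame (-0.0671, 0.1162)
  A=0.2071, B=-0.5478, C=(l²−L²−A²−y'²−z²)/(2L)=-0.5036
  γ=atan2(-0.5478,0.2071)=-1.2094;  ψ=arccos(-0.8600)=2.6060;  θ2=γ+ψ≈1.3967
arm 3 (φ=240.0°): x'=0.1342, y'=0.0000
  A=0.0058, B=-0.5478, C=(l²−L²−A²−y'²−z²)/(2L)=-0.2688
  √(A²+B²)=0.5478;  θ3 = -1.5602+2.0837 ≈ 0.5235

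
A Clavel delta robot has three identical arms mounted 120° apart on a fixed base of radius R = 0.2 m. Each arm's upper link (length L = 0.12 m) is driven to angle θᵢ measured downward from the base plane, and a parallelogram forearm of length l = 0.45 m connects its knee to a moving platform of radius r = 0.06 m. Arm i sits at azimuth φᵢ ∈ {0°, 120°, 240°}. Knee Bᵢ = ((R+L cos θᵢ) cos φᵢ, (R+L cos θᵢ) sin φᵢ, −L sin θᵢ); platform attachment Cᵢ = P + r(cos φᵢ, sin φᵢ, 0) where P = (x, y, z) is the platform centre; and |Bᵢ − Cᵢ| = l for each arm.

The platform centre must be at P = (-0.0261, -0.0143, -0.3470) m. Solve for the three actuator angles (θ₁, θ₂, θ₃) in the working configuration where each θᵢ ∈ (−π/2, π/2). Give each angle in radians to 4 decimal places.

φ1=0.0° → target in arm frame (-0.0261, -0.0143)
  e−x'=0.1661;  (l²−L²−(e−x')²−y'²−z²)/2L = 0.1662
  √(A²+B²)=0.3847;  θ1 = -1.1244+1.1240 ≈ -0.0004
arm 2 (φ=120.0°): x'=0.0007, y'=0.0298
  A cos θ + B sin θ = C:  0.1393·cos θ + -0.3470·sin θ = 0.1975
  √(A²+B²)=0.3739;  θ2 = -1.1890+1.0145 ≈ -0.1745
arm 3 (φ=240.0°): x'=0.0254, y'=-0.0155
  A cos θ + B sin θ = C:  0.1146·cos θ + -0.3470·sin θ = 0.2264
  θ3 = atan2(B,A) + arccos(C/0.3654) = -0.3492

θ₁ = -0.0004, θ₂ = -0.1745, θ₃ = -0.3492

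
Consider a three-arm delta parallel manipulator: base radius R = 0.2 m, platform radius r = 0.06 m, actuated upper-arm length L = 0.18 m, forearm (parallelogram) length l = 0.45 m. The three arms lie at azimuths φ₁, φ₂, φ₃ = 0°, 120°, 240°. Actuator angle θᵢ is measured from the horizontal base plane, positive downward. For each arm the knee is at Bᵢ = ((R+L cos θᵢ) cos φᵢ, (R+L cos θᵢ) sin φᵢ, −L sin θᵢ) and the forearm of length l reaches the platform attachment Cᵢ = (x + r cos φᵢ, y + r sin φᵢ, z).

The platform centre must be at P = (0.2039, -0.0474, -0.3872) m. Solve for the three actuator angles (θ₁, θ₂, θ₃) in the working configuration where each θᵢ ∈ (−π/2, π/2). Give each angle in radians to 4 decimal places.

θ₁ = -0.2617, θ₂ = 1.1345, θ₃ = 0.8727

rotate P by −φ1: (0.2039, -0.0474, -0.3872)
  A cos θ + B sin θ = C:  -0.0639·cos θ + -0.3872·sin θ = 0.0385
  θ1 = atan2(B,A) + arccos(C/0.3924) = -0.2617
φ2=120.0° → target in arm frame (-0.1430, -0.1529)
  e−x'=0.2830;  (l²−L²−(e−x')²−y'²−z²)/2L = -0.2313
  γ=atan2(-0.3872,0.2830)=-0.9396;  ψ=arccos(-0.4824)=2.0742;  θ2=γ+ψ≈1.1345
arm 3 (φ=240.0°): x'=-0.0609, y'=0.2003
  A=0.2009, B=-0.3872, C=(l²−L²−A²−y'²−z²)/(2L)=-0.1675
  θ3 = atan2(B,A) + arccos(C/0.4362) = 0.8727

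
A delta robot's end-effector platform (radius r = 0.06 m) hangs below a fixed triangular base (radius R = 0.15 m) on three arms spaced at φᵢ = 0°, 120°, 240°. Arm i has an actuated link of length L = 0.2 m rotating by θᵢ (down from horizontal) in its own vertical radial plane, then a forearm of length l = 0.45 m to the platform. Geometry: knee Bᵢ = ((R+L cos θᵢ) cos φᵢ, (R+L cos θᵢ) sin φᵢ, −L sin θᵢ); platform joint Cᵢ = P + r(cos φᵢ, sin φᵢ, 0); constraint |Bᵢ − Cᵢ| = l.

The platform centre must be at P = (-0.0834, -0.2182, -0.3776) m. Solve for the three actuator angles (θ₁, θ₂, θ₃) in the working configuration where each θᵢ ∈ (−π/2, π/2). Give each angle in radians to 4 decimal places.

rotate P by −φ1: (-0.0834, -0.2182, -0.3776)
  A=0.1734, B=-0.3776, C=(l²−L²−A²−y'²−z²)/(2L)=-0.1444
  γ=atan2(-0.3776,0.1734)=-1.1403;  ψ=arccos(-0.3475)=1.9257;  θ1=γ+ψ≈0.7854
φ2=120.0° → target in arm frame (-0.1473, 0.1813)
  A=0.2373, B=-0.3776, C=(l²−L²−A²−y'²−z²)/(2L)=-0.1731
  θ2 = atan2(B,A) + arccos(C/0.4460) = 0.9597
arm 3 (φ=240.0°): x'=0.2307, y'=0.0369
  A=-0.1407, B=-0.3776, C=(l²−L²−A²−y'²−z²)/(2L)=-0.0031
  √(A²+B²)=0.4030;  θ3 = -1.9274+1.5784 ≈ -0.3490

θ₁ = 0.7854, θ₂ = 0.9597, θ₃ = -0.3490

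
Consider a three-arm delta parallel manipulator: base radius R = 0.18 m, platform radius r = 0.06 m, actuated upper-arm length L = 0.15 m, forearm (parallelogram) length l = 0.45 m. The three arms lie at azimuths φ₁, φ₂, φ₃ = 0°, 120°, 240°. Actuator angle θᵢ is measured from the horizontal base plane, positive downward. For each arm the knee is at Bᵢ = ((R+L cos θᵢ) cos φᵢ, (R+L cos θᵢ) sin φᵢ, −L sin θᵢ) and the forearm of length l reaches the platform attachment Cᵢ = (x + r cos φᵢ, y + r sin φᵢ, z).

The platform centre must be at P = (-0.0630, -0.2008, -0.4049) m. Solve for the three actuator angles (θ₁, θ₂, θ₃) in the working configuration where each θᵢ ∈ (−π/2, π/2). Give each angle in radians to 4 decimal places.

rotate P by −φ1: (-0.0630, -0.2008, -0.4049)
  A cos θ + B sin θ = C:  0.1830·cos θ + -0.4049·sin θ = -0.1925
  θ1 = atan2(B,A) + arccos(C/0.4443) = 0.8726
arm 2 (φ=120.0°): x'=-0.1424, y'=0.1550
  A=0.2624, B=-0.4049, C=(l²−L²−A²−y'²−z²)/(2L)=-0.2560
  γ=atan2(-0.4049,0.2624)=-0.9958;  ψ=arccos(-0.5306)=2.1302;  θ2=γ+ψ≈1.1344
arm 3 (φ=240.0°): x'=0.2054, y'=0.0458
  A=-0.0854, B=-0.4049, C=(l²−L²−A²−y'²−z²)/(2L)=0.0222
  θ3 = atan2(B,A) + arccos(C/0.4138) = -0.2616

θ₁ = 0.8726, θ₂ = 1.1344, θ₃ = -0.2616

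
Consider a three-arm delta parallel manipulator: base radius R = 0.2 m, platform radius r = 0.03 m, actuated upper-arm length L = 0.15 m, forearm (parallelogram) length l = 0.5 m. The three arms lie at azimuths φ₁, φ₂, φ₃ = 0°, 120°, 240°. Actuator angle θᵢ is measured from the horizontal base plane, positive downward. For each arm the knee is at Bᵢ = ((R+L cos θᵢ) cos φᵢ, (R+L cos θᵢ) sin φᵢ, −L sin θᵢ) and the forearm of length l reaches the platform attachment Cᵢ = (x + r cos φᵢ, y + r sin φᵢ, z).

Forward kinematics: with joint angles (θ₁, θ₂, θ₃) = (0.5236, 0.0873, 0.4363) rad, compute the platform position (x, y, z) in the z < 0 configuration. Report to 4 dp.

φ1=0.0°: virtual centre (0.2999, 0.0000, -0.0750), radius l
arm 2 at φ=120.0°: (R−r)+L cos θ2 = 0.3194;  O2 = (-0.1597, 0.2766, -0.0131)
φ3=240.0°: virtual centre (-0.1530, -0.2650, -0.0634), radius l
subtract pairs → two planes through P
plane₁₂: -0.9192x+0.5533y+0.1238z = 0.0066
Cramer: x(z) = -0.0047+0.0794z;  y(z) = 0.0042-0.0919z
quadratic in z: (1.0148)z²+(0.1009)z+(-0.1516)=0, √Δ=0.7908 → z ∈ {-0.4394, 0.3400}; z = -0.4394 (taking z<0)
x = -0.0396, y = 0.0446

(-0.0396, 0.0446, -0.4394)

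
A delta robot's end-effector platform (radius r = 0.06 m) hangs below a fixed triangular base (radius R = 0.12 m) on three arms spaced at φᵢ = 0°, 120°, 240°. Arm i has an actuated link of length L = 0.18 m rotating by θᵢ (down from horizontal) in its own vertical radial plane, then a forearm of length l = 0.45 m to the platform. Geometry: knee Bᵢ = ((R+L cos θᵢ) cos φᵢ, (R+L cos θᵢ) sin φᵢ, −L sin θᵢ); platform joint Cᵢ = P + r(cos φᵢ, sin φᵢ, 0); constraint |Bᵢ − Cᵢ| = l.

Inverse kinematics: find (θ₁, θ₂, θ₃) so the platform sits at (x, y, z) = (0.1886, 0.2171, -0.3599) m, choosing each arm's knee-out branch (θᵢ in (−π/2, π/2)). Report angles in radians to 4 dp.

θ₁ = -0.1745, θ₂ = 0.1748, θ₃ = 1.2218

arm 1 (φ=0.0°): x'=0.1886, y'=0.2171
  e−x'=-0.1286;  (l²−L²−(e−x')²−y'²−z²)/2L = -0.0642
  √(A²+B²)=0.3822;  θ1 = -1.9140+1.7395 ≈ -0.1745
arm 2 (φ=120.0°): x'=0.0937, y'=-0.2719
  e−x'=-0.0337;  (l²−L²−(e−x')²−y'²−z²)/2L = -0.0958
  θ2 = atan2(B,A) + arccos(C/0.3615) = 0.1748
φ3=240.0° → target in arm frame (-0.2823, 0.0548)
  A=0.3423, B=-0.3599, C=(l²−L²−A²−y'²−z²)/(2L)=-0.2211
  √(A²+B²)=0.4967;  θ3 = -0.8104+2.0322 ≈ 1.2218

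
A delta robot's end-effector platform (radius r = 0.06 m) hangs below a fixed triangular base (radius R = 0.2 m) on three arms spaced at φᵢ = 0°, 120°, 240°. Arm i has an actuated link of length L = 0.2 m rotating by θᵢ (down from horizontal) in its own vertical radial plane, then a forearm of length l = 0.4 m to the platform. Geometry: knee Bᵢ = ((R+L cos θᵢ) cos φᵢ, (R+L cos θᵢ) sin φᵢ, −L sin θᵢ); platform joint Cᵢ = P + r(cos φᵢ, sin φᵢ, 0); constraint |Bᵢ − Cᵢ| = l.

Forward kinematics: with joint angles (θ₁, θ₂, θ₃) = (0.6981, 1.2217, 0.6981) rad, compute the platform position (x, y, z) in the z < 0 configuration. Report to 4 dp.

arm 1 at φ=0.0°: ρ1 = 0.2932;  centre 1 = (0.2932, 0.0000, -0.1286)
centre 2 = (0.2084·cos120.0°, 0.2084·sin120.0°, -0.1879) = (-0.1042, 0.1805, -0.1879)
φ3=240.0°: virtual centre (-0.1466, -0.2539, -0.1286), radius l
|centre ₂|²−|centre ₁|² = -0.0237;  |centre ₃|²−|centre ₁|² = 0.0000
plane₁₂: -0.7948x+0.3610y+-0.1188z = -0.0237
Cramer: x(z) = 0.0167-0.0836z;  y(z) = -0.0290+0.1449z
into |P−centre ₁|² = l²: 1.0280z² + 0.2950z + -0.0662 = 0;  Δ = 0.3592;  z = -0.4350 or 0.1480 → z<0 root = -0.4350
x = 0.0531, y = -0.0920

(0.0531, -0.0920, -0.4350)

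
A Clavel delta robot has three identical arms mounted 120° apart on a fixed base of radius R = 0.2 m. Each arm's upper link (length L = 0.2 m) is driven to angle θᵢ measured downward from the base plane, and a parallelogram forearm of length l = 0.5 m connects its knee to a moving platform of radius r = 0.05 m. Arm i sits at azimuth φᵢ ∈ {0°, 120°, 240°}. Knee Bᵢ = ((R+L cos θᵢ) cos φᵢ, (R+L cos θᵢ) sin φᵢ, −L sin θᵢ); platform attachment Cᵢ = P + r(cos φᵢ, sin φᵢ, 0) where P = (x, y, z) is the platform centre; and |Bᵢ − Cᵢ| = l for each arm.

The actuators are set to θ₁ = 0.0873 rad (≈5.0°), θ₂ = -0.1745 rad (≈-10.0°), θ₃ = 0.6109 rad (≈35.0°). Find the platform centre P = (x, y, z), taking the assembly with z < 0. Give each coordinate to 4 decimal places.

φ1=0.0°: virtual centre (0.3492, 0.0000, -0.0174), radius l
O2 = (0.3470·cos120.0°, 0.3470·sin120.0°, 0.0347) = (-0.1735, 0.3005, 0.0347)
φ3=240.0°: virtual centre (-0.1569, -0.2718, -0.1147), radius l
|O₂|²−|O₁|² = -0.0007;  |O₃|²−|O₁|² = -0.0106
plane₁₂: -1.0454x+0.6010y+0.1043z = -0.0007
Cramer: x(z) = 0.0057-0.0512z;  y(z) = 0.0089-0.2626z
quadratic in z: (1.0716)z²+(0.0654)z+(-0.1316)=0, √Δ=0.7540 → z ∈ {-0.3823, 0.3213}; z = -0.3823 (taking z<0)
x = 0.0253, y = 0.1093

(0.0253, 0.1093, -0.3823)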